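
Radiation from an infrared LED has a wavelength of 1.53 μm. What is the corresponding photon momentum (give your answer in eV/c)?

0.810 eV/c

First convert: λ = 1.53 μm = 1.53e-6 m.
Apply p = h/λ: p = 4.331e-28 kg·m/s.
Converting to eV/c: p = 0.8104 eV/c ≈ 0.810 eV/c.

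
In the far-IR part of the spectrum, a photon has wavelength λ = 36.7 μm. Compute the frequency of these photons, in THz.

(c = 2.99792458·10^8 m/s.)
Convert to SI: λ = 36.7 μm = 3.67·10^-5 m.
Since f = c/λ for a photon, f = 8.169·10^12 Hz.
Converting to THz: f = 8.169 THz ≈ 8.17 THz.

8.17 THz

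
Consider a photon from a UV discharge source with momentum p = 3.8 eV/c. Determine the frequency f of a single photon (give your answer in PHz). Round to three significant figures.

0.919 PHz

Use h = 6.62607015e-34 J·s, c = 2.99792458e8 m/s, 1 eV = 1.602176634e-19 J.
In SI units: p = 3.8 eV/c = 2.0308e-27 kg·m/s.
Apply f = pc/h: f = 9.188e14 Hz.
Converting to PHz: f = 0.9188 PHz ≈ 0.919 PHz.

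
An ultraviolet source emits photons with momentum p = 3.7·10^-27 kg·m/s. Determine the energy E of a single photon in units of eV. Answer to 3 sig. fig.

The photon relation is E = pc, giving E = 1.109·10^-18 J.
Converting to eV: E = 6.923 eV ≈ 6.92 eV.

6.92 eV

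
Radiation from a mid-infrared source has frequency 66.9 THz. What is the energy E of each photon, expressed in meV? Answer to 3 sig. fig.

Take h = 6.62607015 × 10^-34 J·s, 1 eV = 1.602176634 × 10^-19 J.
Convert to SI: f = 66.9 THz = 6.69 × 10^13 Hz.
For a photon E = hf, so E = 4.433 × 10^-20 J.
Converting to meV: E = 276.7 meV ≈ 277 meV.

277 meV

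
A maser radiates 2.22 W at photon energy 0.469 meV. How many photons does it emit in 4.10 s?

Total energy: E_total = P·t = 2.22 × 4.10 = 9.102 J.
Per-photon energy: E = 7.514 × 10^-23 J.
N = E_total / E_photon = 1.21 × 10^23.

1.21 × 10^23 photons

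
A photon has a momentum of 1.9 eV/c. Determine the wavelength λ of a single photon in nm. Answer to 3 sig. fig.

653 nm

Take h = 6.62607015 × 10^-34 J·s, c = 2.99792458 × 10^8 m/s, 1 eV = 1.602176634 × 10^-19 J.
In SI units: p = 1.9 eV/c = 1.0154 × 10^-27 kg·m/s.
Since λ = h/p for a photon, λ = 6.525 × 10^-7 m.
Converting to nm: λ = 652.5 nm ≈ 653 nm.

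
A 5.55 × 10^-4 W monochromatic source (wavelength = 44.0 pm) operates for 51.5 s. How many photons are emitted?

Total energy: E_total = P·t = 5.55 × 10^-4 × 51.5 = 0.02858 J.
Per-photon energy: E = 4.515 × 10^-15 J.
N = E_total / E_photon = 6.33 × 10^12.

6.33 × 10^12 photons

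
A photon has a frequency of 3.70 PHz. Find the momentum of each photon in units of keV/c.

0.0153 keV/c

In SI units: f = 3.70 PHz = 3.70 × 10^15 Hz.
Since p = hf/c for a photon, p = 8.178 × 10^-27 kg·m/s.
Converting to keV/c: p = 0.01530 keV/c ≈ 0.0153 keV/c.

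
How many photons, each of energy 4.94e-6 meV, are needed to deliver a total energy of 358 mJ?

4.52e26 photons

Per-photon energy: E = 7.915e-28 J (from energy = 4.94e-6 meV).
N = E_total / E_photon = 0.358 J / 7.915e-28 J = 4.52e26.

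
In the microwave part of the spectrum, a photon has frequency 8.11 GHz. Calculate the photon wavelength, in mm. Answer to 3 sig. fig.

Take c = 2.99792458e8 m/s.
In SI units: f = 8.11 GHz = 8.11e9 Hz.
Apply λ = c/f: λ = 0.03697 m.
Converting to mm: λ = 36.97 mm ≈ 37.0 mm.

37.0 mm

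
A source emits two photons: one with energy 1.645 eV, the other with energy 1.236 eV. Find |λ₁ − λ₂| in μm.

Using λ = hc/E: λ₁ = 7.5370e-7 m, λ₂ = 1.0031e-6 m.
|Δλ| = |7.5370e-7 − 1.0031e-6| = 2.49e-7 m = 0.249 μm.

0.249 μm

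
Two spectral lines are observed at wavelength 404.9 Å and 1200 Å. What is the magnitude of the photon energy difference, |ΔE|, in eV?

Using E = hc/λ: E₁ = 4.9060·10^-18 J, E₂ = 1.6554·10^-18 J.
|ΔE| = |4.9060·10^-18 − 1.6554·10^-18| = 3.25·10^-18 J = 20.3 eV.

20.3 eV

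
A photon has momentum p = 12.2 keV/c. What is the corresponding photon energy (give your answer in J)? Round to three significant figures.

1.95e-15 J

First convert: p = 12.2 keV/c = 6.5200e-24 kg·m/s.
The photon relation is E = pc, giving E = 1.955e-15 J.
So E ≈ 1.95e-15 J.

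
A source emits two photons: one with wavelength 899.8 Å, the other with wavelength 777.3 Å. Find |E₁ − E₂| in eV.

Using E = hc/λ: E₁ = 2.2077e-18 J, E₂ = 2.5556e-18 J.
|ΔE| = |2.2077e-18 − 2.5556e-18| = 3.48e-19 J = 2.17 eV.

2.17 eV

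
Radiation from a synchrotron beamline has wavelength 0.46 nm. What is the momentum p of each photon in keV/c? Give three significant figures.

In SI units: λ = 0.46 nm = 4.6e-10 m.
Since p = h/λ for a photon, p = 1.440e-24 kg·m/s.
Converting to keV/c: p = 2.695 keV/c ≈ 2.70 keV/c.

2.70 keV/c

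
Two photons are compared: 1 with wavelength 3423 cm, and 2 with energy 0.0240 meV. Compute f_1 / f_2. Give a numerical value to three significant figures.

f_1 = 8.758e6 Hz (from wavelength = 3423 cm, via f = c/λ).
f_2 = 5.803e9 Hz (from energy = 0.0240 meV, via f = E/h).
Ratio = 8.758e6 / 5.803e9 = 1.51e-3.

1.51e-3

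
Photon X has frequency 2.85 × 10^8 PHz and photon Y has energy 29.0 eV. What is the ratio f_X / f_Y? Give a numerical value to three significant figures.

f_X = 2.850 × 10^23 Hz (from frequency = 2.85 × 10^8 PHz, via f given directly).
f_Y = 7.012 × 10^15 Hz (from energy = 29.0 eV, via f = E/h).
Ratio = 2.850 × 10^23 / 7.012 × 10^15 = 4.06 × 10^7.

4.06 × 10^7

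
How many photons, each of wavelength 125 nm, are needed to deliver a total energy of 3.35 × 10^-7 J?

Per-photon energy: E = 1.589 × 10^-18 J (from wavelength = 125 nm).
N = E_total / E_photon = 3.35 × 10^-7 J / 1.589 × 10^-18 J = 2.11 × 10^11.

2.11 × 10^11 photons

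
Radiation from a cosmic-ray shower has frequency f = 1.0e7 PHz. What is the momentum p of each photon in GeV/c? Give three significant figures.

0.0414 GeV/c

Take h = 6.62607015e-34 J·s, c = 2.99792458e8 m/s, 1 eV = 1.602176634e-19 J.
First convert: f = 1.0e7 PHz = 1.0e22 Hz.
For a photon p = hf/c, so p = 2.210e-20 kg·m/s.
Converting to GeV/c: p = 0.04136 GeV/c ≈ 0.0414 GeV/c.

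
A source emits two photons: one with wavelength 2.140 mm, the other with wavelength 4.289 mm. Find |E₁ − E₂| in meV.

0.290 meV

Using E = hc/λ: E₁ = 9.2825 × 10^-23 J, E₂ = 4.6315 × 10^-23 J.
|ΔE| = |9.2825 × 10^-23 − 4.6315 × 10^-23| = 4.65 × 10^-23 J = 0.290 meV.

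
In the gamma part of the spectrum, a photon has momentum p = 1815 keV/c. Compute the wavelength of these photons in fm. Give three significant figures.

First convert: p = 1815 keV/c = 9.6999 × 10^-22 kg·m/s.
Apply λ = h/p: λ = 6.831 × 10^-13 m.
Converting to fm: λ = 683.1 fm ≈ 683 fm.

683 fm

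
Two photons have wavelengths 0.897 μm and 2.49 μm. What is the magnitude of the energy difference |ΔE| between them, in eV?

Using E = hc/λ: E₁ = 2.215e-19 J, E₂ = 7.978e-20 J.
|ΔE| = |2.215e-19 − 7.978e-20| = 1.42e-19 J = 0.884 eV.

0.884 eV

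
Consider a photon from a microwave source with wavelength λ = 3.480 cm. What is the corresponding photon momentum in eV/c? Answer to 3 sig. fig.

3.56 × 10^-5 eV/c

In SI units: λ = 3.480 cm = 0.03480 m.
Since p = h/λ for a photon, p = 1.904 × 10^-32 kg·m/s.
Converting to eV/c: p = 3.563 × 10^-5 eV/c ≈ 3.56 × 10^-5 eV/c.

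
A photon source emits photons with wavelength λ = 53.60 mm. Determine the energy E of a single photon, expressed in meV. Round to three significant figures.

0.0231 meV

Take h = 6.62607015e-34 J·s, c = 2.99792458e8 m/s, 1 eV = 1.602176634e-19 J.
Convert to SI: λ = 53.60 mm = 0.05360 m.
The photon relation is E = hc/λ, giving E = 3.706e-24 J.
Converting to meV: E = 0.02313 meV ≈ 0.0231 meV.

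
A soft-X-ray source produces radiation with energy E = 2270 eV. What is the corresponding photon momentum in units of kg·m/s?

Take c = 2.99792458e8 m/s, 1 eV = 1.602176634e-19 J.
Convert to SI: E = 2270 eV = 3.6369e-16 J.
The photon relation is p = E/c, giving p = 1.213e-24 kg·m/s.
So p ≈ 1.21e-24 kg·m/s.

1.21e-24 kg·m/s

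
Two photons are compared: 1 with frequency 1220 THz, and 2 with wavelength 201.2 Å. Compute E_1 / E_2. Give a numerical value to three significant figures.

E_1 = 8.084e-19 J (from frequency = 1220 THz, via E = hf).
E_2 = 9.873e-18 J (from wavelength = 201.2 Å, via E = hc/λ).
Ratio = 8.084e-19 / 9.873e-18 = 0.0819.

0.0819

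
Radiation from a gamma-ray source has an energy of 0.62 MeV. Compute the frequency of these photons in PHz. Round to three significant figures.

1.50e5 PHz

Take h = 6.62607015e-34 J·s, 1 eV = 1.602176634e-19 J.
First convert: E = 0.62 MeV = 9.9335e-14 J.
For a photon f = E/h, so f = 1.499e20 Hz.
Converting to PHz: f = 149900 PHz ≈ 1.50e5 PHz.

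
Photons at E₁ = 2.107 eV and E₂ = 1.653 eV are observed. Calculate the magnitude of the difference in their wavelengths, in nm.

Using λ = hc/E: λ₁ = 5.8844 × 10^-7 m, λ₂ = 7.5006 × 10^-7 m.
|Δλ| = |5.8844 × 10^-7 − 7.5006 × 10^-7| = 1.62 × 10^-7 m = 162 nm.

162 nm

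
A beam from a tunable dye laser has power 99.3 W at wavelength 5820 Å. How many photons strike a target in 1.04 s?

3.03 × 10^20 photons

Total energy: E_total = P·t = 99.3 × 1.04 = 103.3 J.
Per-photon energy: E = 3.413 × 10^-19 J.
N = E_total / E_photon = 3.03 × 10^20.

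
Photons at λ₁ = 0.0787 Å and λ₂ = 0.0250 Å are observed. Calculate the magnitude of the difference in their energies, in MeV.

Using E = hc/λ: E₁ = 2.524 × 10^-14 J, E₂ = 7.946 × 10^-14 J.
|ΔE| = |2.524 × 10^-14 − 7.946 × 10^-14| = 5.42 × 10^-14 J = 0.338 MeV.

0.338 MeV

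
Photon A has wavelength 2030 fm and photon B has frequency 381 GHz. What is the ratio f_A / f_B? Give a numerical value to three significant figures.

3.88 × 10^8

f_A = 1.477 × 10^20 Hz (from wavelength = 2030 fm, via f = c/λ).
f_B = 3.810 × 10^11 Hz (from frequency = 381 GHz, via f given directly).
Ratio = 1.477 × 10^20 / 3.810 × 10^11 = 3.88 × 10^8.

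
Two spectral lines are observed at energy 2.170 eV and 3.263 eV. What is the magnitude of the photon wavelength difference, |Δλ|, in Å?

Using λ = hc/E: λ₁ = 5.7136 × 10^-7 m, λ₂ = 3.7997 × 10^-7 m.
|Δλ| = |5.7136 × 10^-7 − 3.7997 × 10^-7| = 1.91 × 10^-7 m = 1910 Å.

1910 Å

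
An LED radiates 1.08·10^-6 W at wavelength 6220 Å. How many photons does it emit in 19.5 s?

Total energy: E_total = P·t = 1.08·10^-6 × 19.5 = 2.106·10^-5 J.
Per-photon energy: E = 3.194·10^-19 J.
N = E_total / E_photon = 6.59·10^13.

6.59·10^13 photons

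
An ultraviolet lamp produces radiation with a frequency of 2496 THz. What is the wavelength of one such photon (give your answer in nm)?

In SI units: f = 2496 THz = 2.496 × 10^15 Hz.
For a photon λ = c/f, so λ = 1.201 × 10^-7 m.
Converting to nm: λ = 120.1 nm ≈ 120 nm.

120 nm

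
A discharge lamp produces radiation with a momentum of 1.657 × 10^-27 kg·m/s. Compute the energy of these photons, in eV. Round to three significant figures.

3.10 eV

Use c = 2.99792458 × 10^8 m/s, 1 eV = 1.602176634 × 10^-19 J.
Apply E = pc: E = 4.968 × 10^-19 J.
Converting to eV: E = 3.101 eV ≈ 3.10 eV.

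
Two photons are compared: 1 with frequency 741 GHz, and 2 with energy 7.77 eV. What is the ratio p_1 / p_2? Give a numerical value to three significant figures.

3.94·10^-4

p_1 = 1.638·10^-30 kg·m/s (from frequency = 741 GHz, via p = hf/c).
p_2 = 4.153·10^-27 kg·m/s (from energy = 7.77 eV, via p = E/c).
Ratio = 1.638·10^-30 / 4.153·10^-27 = 3.94·10^-4.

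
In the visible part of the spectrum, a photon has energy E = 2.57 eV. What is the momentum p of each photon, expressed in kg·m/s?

(c = 2.99792458 × 10^8 m/s, 1 eV = 1.602176634 × 10^-19 J.)
First convert: E = 2.57 eV = 4.1176 × 10^-19 J.
Since p = E/c for a photon, p = 1.373 × 10^-27 kg·m/s.
So p ≈ 1.37 × 10^-27 kg·m/s.

1.37 × 10^-27 kg·m/s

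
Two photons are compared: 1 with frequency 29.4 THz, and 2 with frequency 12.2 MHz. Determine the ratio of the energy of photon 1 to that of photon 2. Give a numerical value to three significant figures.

2.41e6

E_1 = 1.948e-20 J (from frequency = 29.4 THz, via E = hf).
E_2 = 8.084e-27 J (from frequency = 12.2 MHz, via E = hf).
Ratio = 1.948e-20 / 8.084e-27 = 2.41e6.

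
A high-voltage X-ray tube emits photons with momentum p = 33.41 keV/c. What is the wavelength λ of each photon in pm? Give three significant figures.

First convert: p = 33.41 keV/c = 1.7855·10^-23 kg·m/s.
For a photon λ = h/p, so λ = 3.711·10^-11 m.
Converting to pm: λ = 37.11 pm ≈ 37.1 pm.

37.1 pm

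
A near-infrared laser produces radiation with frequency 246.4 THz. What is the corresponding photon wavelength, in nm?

1220 nm

In SI units: f = 246.4 THz = 2.464 × 10^14 Hz.
Since λ = c/f for a photon, λ = 1.217 × 10^-6 m.
Converting to nm: λ = 1217 nm ≈ 1220 nm.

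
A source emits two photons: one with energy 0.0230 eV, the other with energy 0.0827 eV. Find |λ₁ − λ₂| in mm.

Using λ = hc/E: λ₁ = 5.391e-5 m, λ₂ = 1.499e-5 m.
|Δλ| = |5.391e-5 − 1.499e-5| = 3.89e-5 m = 0.0389 mm.

0.0389 mm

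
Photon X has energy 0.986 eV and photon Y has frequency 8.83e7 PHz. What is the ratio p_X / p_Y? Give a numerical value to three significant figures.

p_X = 5.269e-28 kg·m/s (from energy = 0.986 eV, via p = E/c).
p_Y = 1.952e-19 kg·m/s (from frequency = 8.83e7 PHz, via p = hf/c).
Ratio = 5.269e-28 / 1.952e-19 = 2.70e-9.

2.70e-9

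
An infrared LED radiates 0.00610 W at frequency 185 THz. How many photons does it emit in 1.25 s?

6.22 × 10^16 photons

Total energy: E_total = P·t = 0.00610 × 1.25 = 0.007625 J.
Per-photon energy: E = 1.226 × 10^-19 J.
N = E_total / E_photon = 6.22 × 10^16.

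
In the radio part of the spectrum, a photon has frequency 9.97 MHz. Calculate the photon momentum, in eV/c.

4.12 × 10^-8 eV/c

(h = 6.62607015 × 10^-34 J·s, c = 2.99792458 × 10^8 m/s, 1 eV = 1.602176634 × 10^-19 J.)
First convert: f = 9.97 MHz = 9.97 × 10^6 Hz.
Since p = hf/c for a photon, p = 2.204 × 10^-35 kg·m/s.
Converting to eV/c: p = 4.123 × 10^-8 eV/c ≈ 4.12 × 10^-8 eV/c.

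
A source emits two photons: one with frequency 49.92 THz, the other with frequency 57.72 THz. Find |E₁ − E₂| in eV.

Using E = hf: E₁ = 3.3077 × 10^-20 J, E₂ = 3.8246 × 10^-20 J.
|ΔE| = |3.3077 × 10^-20 − 3.8246 × 10^-20| = 5.17 × 10^-21 J = 0.0323 eV.

0.0323 eV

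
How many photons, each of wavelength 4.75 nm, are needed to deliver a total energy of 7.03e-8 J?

1.68e9 photons

Per-photon energy: E = 4.182e-17 J (from wavelength = 4.75 nm).
N = E_total / E_photon = 7.03e-8 J / 4.182e-17 J = 1.68e9.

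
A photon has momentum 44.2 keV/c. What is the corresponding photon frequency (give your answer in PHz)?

First convert: p = 44.2 keV/c = 2.3622e-23 kg·m/s.
Since f = pc/h for a photon, f = 1.069e19 Hz.
Converting to PHz: f = 10690 PHz ≈ 1.07e4 PHz.

1.07e4 PHz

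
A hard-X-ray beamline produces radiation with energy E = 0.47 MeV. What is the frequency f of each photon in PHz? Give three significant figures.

In SI units: E = 0.47 MeV = 7.5302 × 10^-14 J.
Apply f = E/h: f = 1.136 × 10^20 Hz.
Converting to PHz: f = 113600 PHz ≈ 1.14 × 10^5 PHz.

1.14 × 10^5 PHz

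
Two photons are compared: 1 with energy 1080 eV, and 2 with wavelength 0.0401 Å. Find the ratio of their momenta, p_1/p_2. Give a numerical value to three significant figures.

3.49e-3

p_1 = 5.772e-25 kg·m/s (from energy = 1080 eV, via p = E/c).
p_2 = 1.652e-22 kg·m/s (from wavelength = 0.0401 Å, via p = h/λ).
Ratio = 5.772e-25 / 1.652e-22 = 3.49e-3.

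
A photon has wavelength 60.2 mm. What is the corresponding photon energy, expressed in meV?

Use h = 6.62607015e-34 J·s, c = 2.99792458e8 m/s, 1 eV = 1.602176634e-19 J.
First convert: λ = 60.2 mm = 0.0602 m.
Apply E = hc/λ: E = 3.300e-24 J.
Converting to meV: E = 0.02060 meV ≈ 0.0206 meV.

0.0206 meV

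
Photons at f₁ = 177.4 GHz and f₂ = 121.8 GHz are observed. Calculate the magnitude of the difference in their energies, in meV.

0.230 meV

Using E = hf: E₁ = 1.1755e-22 J, E₂ = 8.0706e-23 J.
|ΔE| = |1.1755e-22 − 8.0706e-23| = 3.68e-23 J = 0.230 meV.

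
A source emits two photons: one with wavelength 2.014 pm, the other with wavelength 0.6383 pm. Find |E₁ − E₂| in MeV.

Using E = hc/λ: E₁ = 9.8632 × 10^-14 J, E₂ = 3.1121 × 10^-13 J.
|ΔE| = |9.8632 × 10^-14 − 3.1121 × 10^-13| = 2.13 × 10^-13 J = 1.33 MeV.

1.33 MeV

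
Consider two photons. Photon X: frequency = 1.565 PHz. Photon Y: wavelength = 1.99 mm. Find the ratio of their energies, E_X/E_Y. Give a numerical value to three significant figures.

1.04 × 10^4

E_X = 1.037 × 10^-18 J (from frequency = 1.565 PHz, via E = hf).
E_Y = 9.982 × 10^-23 J (from wavelength = 1.99 mm, via E = hc/λ).
Ratio = 1.037 × 10^-18 / 9.982 × 10^-23 = 1.04 × 10^4.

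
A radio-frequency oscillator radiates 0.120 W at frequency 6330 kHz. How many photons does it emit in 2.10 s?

6.01 × 10^25 photons

Total energy: E_total = P·t = 0.120 × 2.10 = 0.2520 J.
Per-photon energy: E = 4.194 × 10^-27 J.
N = E_total / E_photon = 6.01 × 10^25.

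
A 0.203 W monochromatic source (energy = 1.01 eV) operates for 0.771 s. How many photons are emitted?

9.67·10^17 photons

Total energy: E_total = P·t = 0.203 × 0.771 = 0.1565 J.
Per-photon energy: E = 1.618·10^-19 J.
N = E_total / E_photon = 9.67·10^17.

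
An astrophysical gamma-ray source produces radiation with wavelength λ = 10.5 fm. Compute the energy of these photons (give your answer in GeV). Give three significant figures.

0.118 GeV

Use h = 6.62607015e-34 J·s, c = 2.99792458e8 m/s, 1 eV = 1.602176634e-19 J.
Convert to SI: λ = 10.5 fm = 1.05e-14 m.
Since E = hc/λ for a photon, E = 1.892e-11 J.
Converting to GeV: E = 0.1181 GeV ≈ 0.118 GeV.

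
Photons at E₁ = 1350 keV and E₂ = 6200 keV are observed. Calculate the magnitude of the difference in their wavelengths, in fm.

Using λ = hc/E: λ₁ = 9.184e-13 m, λ₂ = 2.000e-13 m.
|Δλ| = |9.184e-13 − 2.000e-13| = 7.18e-13 m = 718 fm.

718 fm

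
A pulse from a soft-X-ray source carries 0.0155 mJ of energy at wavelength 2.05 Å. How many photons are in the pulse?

1.60e10 photons

Per-photon energy: E = 9.690e-16 J (from wavelength = 2.05 Å).
N = E_total / E_photon = 1.55e-5 J / 9.690e-16 J = 1.60e10.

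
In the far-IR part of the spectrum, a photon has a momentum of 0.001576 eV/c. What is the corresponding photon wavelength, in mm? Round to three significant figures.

0.787 mm

Use h = 6.62607015 × 10^-34 J·s, c = 2.99792458 × 10^8 m/s, 1 eV = 1.602176634 × 10^-19 J.
Convert to SI: p = 0.001576 eV/c = 8.4226 × 10^-31 kg·m/s.
For a photon λ = h/p, so λ = 7.867 × 10^-4 m.
Converting to mm: λ = 0.7867 mm ≈ 0.787 mm.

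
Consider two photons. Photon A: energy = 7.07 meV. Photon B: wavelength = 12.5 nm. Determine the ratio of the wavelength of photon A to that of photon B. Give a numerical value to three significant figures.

λ_A = 1.754e-4 m (from energy = 7.07 meV, via λ = hc/E).
λ_B = 1.250e-8 m (from wavelength = 12.5 nm, via λ given directly).
Ratio = 1.754e-4 / 1.250e-8 = 1.40e4.

1.40e4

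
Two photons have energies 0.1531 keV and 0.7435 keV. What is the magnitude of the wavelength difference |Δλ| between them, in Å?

Using λ = hc/E: λ₁ = 8.0982e-9 m, λ₂ = 1.6676e-9 m.
|Δλ| = |8.0982e-9 − 1.6676e-9| = 6.43e-9 m = 64.3 Å.

64.3 Å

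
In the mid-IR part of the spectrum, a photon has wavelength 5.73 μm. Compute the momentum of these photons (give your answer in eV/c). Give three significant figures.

Use h = 6.62607015e-34 J·s, c = 2.99792458e8 m/s, 1 eV = 1.602176634e-19 J.
First convert: λ = 5.73 μm = 5.73e-6 m.
For a photon p = h/λ, so p = 1.156e-28 kg·m/s.
Converting to eV/c: p = 0.2164 eV/c ≈ 0.216 eV/c.

0.216 eV/c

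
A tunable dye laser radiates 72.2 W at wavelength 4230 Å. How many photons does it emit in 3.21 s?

Total energy: E_total = P·t = 72.2 × 3.21 = 231.8 J.
Per-photon energy: E = 4.696e-19 J.
N = E_total / E_photon = 4.94e20.

4.94e20 photons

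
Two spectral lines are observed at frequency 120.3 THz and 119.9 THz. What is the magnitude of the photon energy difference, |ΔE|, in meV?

1.65 meV

Using E = hf: E₁ = 7.9712e-20 J, E₂ = 7.9447e-20 J.
|ΔE| = |7.9712e-20 − 7.9447e-20| = 2.65e-22 J = 1.65 meV.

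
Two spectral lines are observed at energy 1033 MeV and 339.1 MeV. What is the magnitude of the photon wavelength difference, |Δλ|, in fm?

Using λ = hc/E: λ₁ = 1.2002e-15 m, λ₂ = 3.6563e-15 m.
|Δλ| = |1.2002e-15 − 3.6563e-15| = 2.46e-15 m = 2.46 fm.

2.46 fm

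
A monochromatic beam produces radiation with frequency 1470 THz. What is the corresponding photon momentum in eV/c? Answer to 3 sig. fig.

Take h = 6.62607015e-34 J·s, c = 2.99792458e8 m/s, 1 eV = 1.602176634e-19 J.
In SI units: f = 1470 THz = 1.47e15 Hz.
Apply p = hf/c: p = 3.249e-27 kg·m/s.
Converting to eV/c: p = 6.079 eV/c ≈ 6.08 eV/c.

6.08 eV/c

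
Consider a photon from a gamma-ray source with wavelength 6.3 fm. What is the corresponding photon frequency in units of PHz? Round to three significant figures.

Take c = 2.99792458 × 10^8 m/s.
Convert to SI: λ = 6.3 fm = 6.3 × 10^-15 m.
The photon relation is f = c/λ, giving f = 4.759 × 10^22 Hz.
Converting to PHz: f = 4.759 × 10^7 PHz ≈ 4.76 × 10^7 PHz.

4.76 × 10^7 PHz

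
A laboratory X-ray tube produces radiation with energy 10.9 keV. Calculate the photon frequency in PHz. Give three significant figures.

2640 PHz

First convert: E = 10.9 keV = 1.7464 × 10^-15 J.
The photon relation is f = E/h, giving f = 2.636 × 10^18 Hz.
Converting to PHz: f = 2636 PHz ≈ 2640 PHz.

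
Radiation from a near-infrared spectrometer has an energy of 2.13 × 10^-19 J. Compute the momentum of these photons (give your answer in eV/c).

Apply p = E/c: p = 7.105 × 10^-28 kg·m/s.
Converting to eV/c: p = 1.329 eV/c ≈ 1.33 eV/c.

1.33 eV/c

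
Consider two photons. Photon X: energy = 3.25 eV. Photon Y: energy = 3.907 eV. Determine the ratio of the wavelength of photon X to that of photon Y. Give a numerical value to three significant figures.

λ_X = 3.815e-7 m (from energy = 3.25 eV, via λ = hc/E).
λ_Y = 3.173e-7 m (from energy = 3.907 eV, via λ = hc/E).
Ratio = 3.815e-7 / 3.173e-7 = 1.20.

1.20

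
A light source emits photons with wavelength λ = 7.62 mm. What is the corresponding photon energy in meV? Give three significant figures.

0.163 meV

Take h = 6.62607015 × 10^-34 J·s, c = 2.99792458 × 10^8 m/s, 1 eV = 1.602176634 × 10^-19 J.
In SI units: λ = 7.62 mm = 0.00762 m.
Since E = hc/λ for a photon, E = 2.607 × 10^-23 J.
Converting to meV: E = 0.1627 meV ≈ 0.163 meV.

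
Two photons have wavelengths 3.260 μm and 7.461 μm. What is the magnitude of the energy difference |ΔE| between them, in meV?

214 meV

Using E = hc/λ: E₁ = 6.0934 × 10^-20 J, E₂ = 2.6624 × 10^-20 J.
|ΔE| = |6.0934 × 10^-20 − 2.6624 × 10^-20| = 3.43 × 10^-20 J = 214 meV.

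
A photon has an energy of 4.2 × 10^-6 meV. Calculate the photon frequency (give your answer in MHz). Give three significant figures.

1.02 MHz

(h = 6.62607015 × 10^-34 J·s, 1 eV = 1.602176634 × 10^-19 J.)
First convert: E = 4.2 × 10^-6 meV = 6.7291 × 10^-28 J.
The photon relation is f = E/h, giving f = 1.016 × 10^6 Hz.
Converting to MHz: f = 1.016 MHz ≈ 1.02 MHz.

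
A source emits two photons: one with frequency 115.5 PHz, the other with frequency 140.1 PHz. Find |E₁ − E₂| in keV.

Using E = hf: E₁ = 7.6531e-17 J, E₂ = 9.2831e-17 J.
|ΔE| = |7.6531e-17 − 9.2831e-17| = 1.63e-17 J = 0.102 keV.

0.102 keV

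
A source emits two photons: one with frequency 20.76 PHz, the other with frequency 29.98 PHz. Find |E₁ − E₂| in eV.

Using E = hf: E₁ = 1.3756 × 10^-17 J, E₂ = 1.9865 × 10^-17 J.
|ΔE| = |1.3756 × 10^-17 − 1.9865 × 10^-17| = 6.11 × 10^-18 J = 38.1 eV.

38.1 eV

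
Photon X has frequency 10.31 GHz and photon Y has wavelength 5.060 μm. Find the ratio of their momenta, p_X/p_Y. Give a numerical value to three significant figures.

p_X = 2.279 × 10^-32 kg·m/s (from frequency = 10.31 GHz, via p = hf/c).
p_Y = 1.310 × 10^-28 kg·m/s (from wavelength = 5.060 μm, via p = h/λ).
Ratio = 2.279 × 10^-32 / 1.310 × 10^-28 = 1.74 × 10^-4.

1.74 × 10^-4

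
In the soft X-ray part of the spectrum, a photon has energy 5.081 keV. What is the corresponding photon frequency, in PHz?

Take h = 6.62607015e-34 J·s, 1 eV = 1.602176634e-19 J.
In SI units: E = 5.081 keV = 8.1407e-16 J.
For a photon f = E/h, so f = 1.229e18 Hz.
Converting to PHz: f = 1229 PHz ≈ 1230 PHz.

1230 PHz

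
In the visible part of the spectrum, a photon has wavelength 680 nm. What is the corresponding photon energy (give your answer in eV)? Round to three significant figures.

Take h = 6.62607015 × 10^-34 J·s, c = 2.99792458 × 10^8 m/s, 1 eV = 1.602176634 × 10^-19 J.
Convert to SI: λ = 680 nm = 6.8 × 10^-7 m.
Since E = hc/λ for a photon, E = 2.921 × 10^-19 J.
Converting to eV: E = 1.823 eV ≈ 1.82 eV.

1.82 eV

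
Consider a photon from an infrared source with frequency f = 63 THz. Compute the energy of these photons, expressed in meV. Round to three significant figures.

261 meV

Use h = 6.62607015 × 10^-34 J·s, 1 eV = 1.602176634 × 10^-19 J.
Convert to SI: f = 63 THz = 6.3 × 10^13 Hz.
Since E = hf for a photon, E = 4.174 × 10^-20 J.
Converting to meV: E = 260.5 meV ≈ 261 meV.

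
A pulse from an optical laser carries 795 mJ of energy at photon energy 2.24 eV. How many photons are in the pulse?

Per-photon energy: E = 3.589e-19 J (from energy = 2.24 eV).
N = E_total / E_photon = 0.795 J / 3.589e-19 J = 2.22e18.

2.22e18 photons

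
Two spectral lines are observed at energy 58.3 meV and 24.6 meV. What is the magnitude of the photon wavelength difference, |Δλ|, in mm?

0.0291 mm

Using λ = hc/E: λ₁ = 2.127 × 10^-5 m, λ₂ = 5.040 × 10^-5 m.
|Δλ| = |2.127 × 10^-5 − 5.040 × 10^-5| = 2.91 × 10^-5 m = 0.0291 mm.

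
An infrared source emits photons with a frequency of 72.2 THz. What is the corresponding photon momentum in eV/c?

Take h = 6.62607015·10^-34 J·s, c = 2.99792458·10^8 m/s, 1 eV = 1.602176634·10^-19 J.
Convert to SI: f = 72.2 THz = 7.22·10^13 Hz.
Since p = hf/c for a photon, p = 1.596·10^-28 kg·m/s.
Converting to eV/c: p = 0.2986 eV/c ≈ 0.299 eV/c.

0.299 eV/c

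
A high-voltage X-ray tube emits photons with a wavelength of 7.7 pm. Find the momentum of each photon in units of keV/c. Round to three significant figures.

161 keV/c

Convert to SI: λ = 7.7 pm = 7.7e-12 m.
The photon relation is p = h/λ, giving p = 8.605e-23 kg·m/s.
Converting to keV/c: p = 161.0 keV/c ≈ 161 keV/c.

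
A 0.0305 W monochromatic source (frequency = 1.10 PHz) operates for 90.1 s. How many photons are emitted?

3.77e18 photons

Total energy: E_total = P·t = 0.0305 × 90.1 = 2.748 J.
Per-photon energy: E = 7.289e-19 J.
N = E_total / E_photon = 3.77e18.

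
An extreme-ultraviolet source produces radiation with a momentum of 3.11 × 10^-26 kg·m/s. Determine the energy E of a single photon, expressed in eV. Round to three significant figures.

The photon relation is E = pc, giving E = 9.324 × 10^-18 J.
Converting to eV: E = 58.19 eV ≈ 58.2 eV.

58.2 eV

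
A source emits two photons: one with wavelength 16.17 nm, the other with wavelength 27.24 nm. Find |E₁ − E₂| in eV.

31.2 eV

Using E = hc/λ: E₁ = 1.2285e-17 J, E₂ = 7.2924e-18 J.
|ΔE| = |1.2285e-17 − 7.2924e-18| = 4.99e-18 J = 31.2 eV.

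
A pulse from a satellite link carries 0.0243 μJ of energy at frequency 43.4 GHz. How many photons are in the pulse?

8.45·10^14 photons

Per-photon energy: E = 2.876·10^-23 J (from frequency = 43.4 GHz).
N = E_total / E_photon = 2.43·10^-8 J / 2.876·10^-23 J = 8.45·10^14.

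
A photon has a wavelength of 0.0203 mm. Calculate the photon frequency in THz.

In SI units: λ = 0.0203 mm = 2.03e-5 m.
The photon relation is f = c/λ, giving f = 1.477e13 Hz.
Converting to THz: f = 14.77 THz ≈ 14.8 THz.

14.8 THz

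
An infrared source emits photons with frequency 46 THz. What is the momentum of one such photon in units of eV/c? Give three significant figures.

Convert to SI: f = 46 THz = 4.6 × 10^13 Hz.
Apply p = hf/c: p = 1.017 × 10^-28 kg·m/s.
Converting to eV/c: p = 0.1902 eV/c ≈ 0.190 eV/c.

0.190 eV/c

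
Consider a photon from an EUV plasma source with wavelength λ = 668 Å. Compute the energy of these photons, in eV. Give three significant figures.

(h = 6.62607015e-34 J·s, c = 2.99792458e8 m/s, 1 eV = 1.602176634e-19 J.)
First convert: λ = 668 Å = 6.68e-8 m.
For a photon E = hc/λ, so E = 2.974e-18 J.
Converting to eV: E = 18.56 eV ≈ 18.6 eV.

18.6 eV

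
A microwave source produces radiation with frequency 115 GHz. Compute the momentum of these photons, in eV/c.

(h = 6.62607015 × 10^-34 J·s, c = 2.99792458 × 10^8 m/s, 1 eV = 1.602176634 × 10^-19 J.)
Convert to SI: f = 115 GHz = 1.15 × 10^11 Hz.
The photon relation is p = hf/c, giving p = 2.542 × 10^-31 kg·m/s.
Converting to eV/c: p = 4.756 × 10^-4 eV/c ≈ 4.76 × 10^-4 eV/c.

4.76 × 10^-4 eV/c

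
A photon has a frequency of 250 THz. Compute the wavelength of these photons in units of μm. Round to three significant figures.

1.20 μm

(c = 2.99792458e8 m/s.)
Convert to SI: f = 250 THz = 2.5e14 Hz.
Apply λ = c/f: λ = 1.199e-6 m.
Converting to μm: λ = 1.199 μm ≈ 1.20 μm.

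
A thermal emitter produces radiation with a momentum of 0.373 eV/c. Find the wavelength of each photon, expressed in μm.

3.32 μm

First convert: p = 0.373 eV/c = 1.9934e-28 kg·m/s.
The photon relation is λ = h/p, giving λ = 3.324e-6 m.
Converting to μm: λ = 3.324 μm ≈ 3.32 μm.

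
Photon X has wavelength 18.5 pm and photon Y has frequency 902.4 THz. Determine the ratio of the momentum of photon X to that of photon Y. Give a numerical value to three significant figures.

p_X = 3.582·10^-23 kg·m/s (from wavelength = 18.5 pm, via p = h/λ).
p_Y = 1.995·10^-27 kg·m/s (from frequency = 902.4 THz, via p = hf/c).
Ratio = 3.582·10^-23 / 1.995·10^-27 = 1.80·10^4.

1.80·10^4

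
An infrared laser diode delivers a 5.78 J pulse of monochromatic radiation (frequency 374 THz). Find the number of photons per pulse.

2.33e19 photons

Per-photon energy: E = 2.478e-19 J (from frequency = 374 THz).
N = E_total / E_photon = 5.78 J / 2.478e-19 J = 2.33e19.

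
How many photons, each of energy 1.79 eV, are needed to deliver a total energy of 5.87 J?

2.05e19 photons

Per-photon energy: E = 2.868e-19 J (from energy = 1.79 eV).
N = E_total / E_photon = 5.87 J / 2.868e-19 J = 2.05e19.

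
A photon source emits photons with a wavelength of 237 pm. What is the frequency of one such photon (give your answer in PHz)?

1260 PHz

Use c = 2.99792458 × 10^8 m/s.
First convert: λ = 237 pm = 2.37 × 10^-10 m.
Apply f = c/λ: f = 1.265 × 10^18 Hz.
Converting to PHz: f = 1265 PHz ≈ 1260 PHz.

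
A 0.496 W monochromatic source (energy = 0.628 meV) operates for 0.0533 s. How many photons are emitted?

2.63e20 photons

Total energy: E_total = P·t = 0.496 × 0.0533 = 0.02644 J.
Per-photon energy: E = 1.006e-22 J.
N = E_total / E_photon = 2.63e20.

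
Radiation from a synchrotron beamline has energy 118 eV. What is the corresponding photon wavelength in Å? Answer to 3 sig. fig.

105 Å

In SI units: E = 118 eV = 1.8906 × 10^-17 J.
The photon relation is λ = hc/E, giving λ = 1.051 × 10^-8 m.
Converting to Å: λ = 105.1 Å ≈ 105 Å.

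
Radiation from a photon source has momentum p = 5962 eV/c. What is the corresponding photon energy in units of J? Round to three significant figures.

9.55 × 10^-16 J

(c = 2.99792458 × 10^8 m/s, 1 eV = 1.602176634 × 10^-19 J.)
Convert to SI: p = 5962 eV/c = 3.1863 × 10^-24 kg·m/s.
The photon relation is E = pc, giving E = 9.552 × 10^-16 J.
So E ≈ 9.55 × 10^-16 J.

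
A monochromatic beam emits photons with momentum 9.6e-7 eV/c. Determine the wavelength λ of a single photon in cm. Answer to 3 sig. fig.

(h = 6.62607015e-34 J·s, c = 2.99792458e8 m/s, 1 eV = 1.602176634e-19 J.)
First convert: p = 9.6e-7 eV/c = 5.1305e-34 kg·m/s.
For a photon λ = h/p, so λ = 1.292 m.
Converting to cm: λ = 129.2 cm ≈ 129 cm.

129 cm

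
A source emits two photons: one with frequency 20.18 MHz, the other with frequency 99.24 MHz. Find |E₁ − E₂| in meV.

3.27e-4 meV

Using E = hf: E₁ = 1.3371e-26 J, E₂ = 6.5757e-26 J.
|ΔE| = |1.3371e-26 − 6.5757e-26| = 5.24e-26 J = 3.27e-4 meV.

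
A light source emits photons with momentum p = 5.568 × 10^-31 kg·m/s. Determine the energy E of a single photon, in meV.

1.04 meV

For a photon E = pc, so E = 1.669 × 10^-22 J.
Converting to meV: E = 1.042 meV ≈ 1.04 meV.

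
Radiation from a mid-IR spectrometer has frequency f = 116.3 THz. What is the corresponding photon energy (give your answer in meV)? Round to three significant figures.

481 meV

First convert: f = 116.3 THz = 1.163 × 10^14 Hz.
For a photon E = hf, so E = 7.706 × 10^-20 J.
Converting to meV: E = 481.0 meV ≈ 481 meV.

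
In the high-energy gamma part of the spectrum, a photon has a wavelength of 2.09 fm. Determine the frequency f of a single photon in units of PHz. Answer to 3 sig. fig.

In SI units: λ = 2.09 fm = 2.09 × 10^-15 m.
Since f = c/λ for a photon, f = 1.434 × 10^23 Hz.
Converting to PHz: f = 1.434 × 10^8 PHz ≈ 1.43 × 10^8 PHz.

1.43 × 10^8 PHz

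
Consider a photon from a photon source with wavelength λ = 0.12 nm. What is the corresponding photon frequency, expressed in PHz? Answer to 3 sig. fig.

In SI units: λ = 0.12 nm = 1.2e-10 m.
For a photon f = c/λ, so f = 2.498e18 Hz.
Converting to PHz: f = 2498 PHz ≈ 2500 PHz.

2500 PHz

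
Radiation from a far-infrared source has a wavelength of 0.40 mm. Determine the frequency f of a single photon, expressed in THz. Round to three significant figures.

0.749 THz

Take c = 2.99792458·10^8 m/s.
First convert: λ = 0.40 mm = 4.0·10^-4 m.
The photon relation is f = c/λ, giving f = 7.495·10^11 Hz.
Converting to THz: f = 0.7495 THz ≈ 0.749 THz.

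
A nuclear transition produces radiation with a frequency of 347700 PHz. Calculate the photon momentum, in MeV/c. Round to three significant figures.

Use h = 6.62607015 × 10^-34 J·s, c = 2.99792458 × 10^8 m/s, 1 eV = 1.602176634 × 10^-19 J.
First convert: f = 347700 PHz = 3.477 × 10^20 Hz.
For a photon p = hf/c, so p = 7.685 × 10^-22 kg·m/s.
Converting to MeV/c: p = 1.438 MeV/c ≈ 1.44 MeV/c.

1.44 MeV/c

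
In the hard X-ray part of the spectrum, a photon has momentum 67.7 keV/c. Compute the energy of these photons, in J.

1.08e-14 J

Convert to SI: p = 67.7 keV/c = 3.6181e-23 kg·m/s.
For a photon E = pc, so E = 1.085e-14 J.
So E ≈ 1.08e-14 J.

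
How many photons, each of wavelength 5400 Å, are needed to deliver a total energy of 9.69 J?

2.63e19 photons

Per-photon energy: E = 3.679e-19 J (from wavelength = 5400 Å).
N = E_total / E_photon = 9.69 J / 3.679e-19 J = 2.63e19.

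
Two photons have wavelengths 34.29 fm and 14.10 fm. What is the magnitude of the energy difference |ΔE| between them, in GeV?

0.0518 GeV

Using E = hc/λ: E₁ = 5.7931e-12 J, E₂ = 1.4088e-11 J.
|ΔE| = |5.7931e-12 − 1.4088e-11| = 8.30e-12 J = 0.0518 GeV.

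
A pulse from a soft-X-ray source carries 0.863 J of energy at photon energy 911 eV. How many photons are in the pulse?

Per-photon energy: E = 1.460e-16 J (from energy = 911 eV).
N = E_total / E_photon = 0.863 J / 1.460e-16 J = 5.91e15.

5.91e15 photons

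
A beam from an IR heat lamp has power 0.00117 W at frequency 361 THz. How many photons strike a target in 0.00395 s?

Total energy: E_total = P·t = 0.00117 × 0.00395 = 4.622 × 10^-6 J.
Per-photon energy: E = 2.392 × 10^-19 J.
N = E_total / E_photon = 1.93 × 10^13.

1.93 × 10^13 photons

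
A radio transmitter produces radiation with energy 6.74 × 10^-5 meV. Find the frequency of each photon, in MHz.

16.3 MHz

First convert: E = 6.74 × 10^-5 meV = 1.0799 × 10^-26 J.
The photon relation is f = E/h, giving f = 1.630 × 10^7 Hz.
Converting to MHz: f = 16.30 MHz ≈ 16.3 MHz.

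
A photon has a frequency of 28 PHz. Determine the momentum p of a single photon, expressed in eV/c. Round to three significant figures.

Take h = 6.62607015e-34 J·s, c = 2.99792458e8 m/s, 1 eV = 1.602176634e-19 J.
Convert to SI: f = 28 PHz = 2.8e16 Hz.
Apply p = hf/c: p = 6.189e-26 kg·m/s.
Converting to eV/c: p = 115.8 eV/c ≈ 116 eV/c.

116 eV/c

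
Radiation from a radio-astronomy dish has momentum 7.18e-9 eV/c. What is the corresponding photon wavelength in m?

173 m

In SI units: p = 7.18e-9 eV/c = 3.8372e-36 kg·m/s.
Apply λ = h/p: λ = 172.7 m.
So λ ≈ 173 m.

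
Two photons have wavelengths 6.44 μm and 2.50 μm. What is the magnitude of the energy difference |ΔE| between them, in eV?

Using E = hc/λ: E₁ = 3.085e-20 J, E₂ = 7.946e-20 J.
|ΔE| = |3.085e-20 − 7.946e-20| = 4.86e-20 J = 0.303 eV.

0.303 eV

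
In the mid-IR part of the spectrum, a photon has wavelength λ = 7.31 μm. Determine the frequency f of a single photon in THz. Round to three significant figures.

Use c = 2.99792458 × 10^8 m/s.
In SI units: λ = 7.31 μm = 7.31 × 10^-6 m.
The photon relation is f = c/λ, giving f = 4.101 × 10^13 Hz.
Converting to THz: f = 41.01 THz ≈ 41.0 THz.

41.0 THz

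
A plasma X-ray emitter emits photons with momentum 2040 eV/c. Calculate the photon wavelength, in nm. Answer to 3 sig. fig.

Use h = 6.62607015 × 10^-34 J·s, c = 2.99792458 × 10^8 m/s, 1 eV = 1.602176634 × 10^-19 J.
Convert to SI: p = 2040 eV/c = 1.0902 × 10^-24 kg·m/s.
For a photon λ = h/p, so λ = 6.078 × 10^-10 m.
Converting to nm: λ = 0.6078 nm ≈ 0.608 nm.

0.608 nm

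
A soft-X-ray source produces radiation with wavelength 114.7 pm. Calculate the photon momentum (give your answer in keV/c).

Use h = 6.62607015e-34 J·s, c = 2.99792458e8 m/s, 1 eV = 1.602176634e-19 J.
Convert to SI: λ = 114.7 pm = 1.147e-10 m.
Apply p = h/λ: p = 5.777e-24 kg·m/s.
Converting to keV/c: p = 10.81 keV/c ≈ 10.8 keV/c.

10.8 keV/c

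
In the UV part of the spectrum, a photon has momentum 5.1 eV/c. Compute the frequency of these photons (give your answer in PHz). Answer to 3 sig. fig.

Take h = 6.62607015e-34 J·s, c = 2.99792458e8 m/s, 1 eV = 1.602176634e-19 J.
First convert: p = 5.1 eV/c = 2.7256e-27 kg·m/s.
For a photon f = pc/h, so f = 1.233e15 Hz.
Converting to PHz: f = 1.233 PHz ≈ 1.23 PHz.

1.23 PHz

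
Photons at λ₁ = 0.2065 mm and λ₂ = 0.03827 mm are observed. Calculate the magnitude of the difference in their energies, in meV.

26.4 meV

Using E = hc/λ: E₁ = 9.6196 × 10^-22 J, E₂ = 5.1906 × 10^-21 J.
|ΔE| = |9.6196 × 10^-22 − 5.1906 × 10^-21| = 4.23 × 10^-21 J = 26.4 meV.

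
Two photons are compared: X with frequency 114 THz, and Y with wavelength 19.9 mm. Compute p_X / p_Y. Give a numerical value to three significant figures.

p_X = 2.520 × 10^-28 kg·m/s (from frequency = 114 THz, via p = hf/c).
p_Y = 3.330 × 10^-32 kg·m/s (from wavelength = 19.9 mm, via p = h/λ).
Ratio = 2.520 × 10^-28 / 3.330 × 10^-32 = 7570.

7570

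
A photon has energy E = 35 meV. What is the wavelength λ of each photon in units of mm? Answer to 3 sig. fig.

First convert: E = 35 meV = 5.6076·10^-21 J.
Apply λ = hc/E: λ = 3.542·10^-5 m.
Converting to mm: λ = 0.03542 mm ≈ 0.0354 mm.

0.0354 mm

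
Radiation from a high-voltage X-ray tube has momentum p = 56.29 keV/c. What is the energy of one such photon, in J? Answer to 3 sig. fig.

9.02e-15 J

In SI units: p = 56.29 keV/c = 3.0083e-23 kg·m/s.
Apply E = pc: E = 9.019e-15 J.
So E ≈ 9.02e-15 J.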